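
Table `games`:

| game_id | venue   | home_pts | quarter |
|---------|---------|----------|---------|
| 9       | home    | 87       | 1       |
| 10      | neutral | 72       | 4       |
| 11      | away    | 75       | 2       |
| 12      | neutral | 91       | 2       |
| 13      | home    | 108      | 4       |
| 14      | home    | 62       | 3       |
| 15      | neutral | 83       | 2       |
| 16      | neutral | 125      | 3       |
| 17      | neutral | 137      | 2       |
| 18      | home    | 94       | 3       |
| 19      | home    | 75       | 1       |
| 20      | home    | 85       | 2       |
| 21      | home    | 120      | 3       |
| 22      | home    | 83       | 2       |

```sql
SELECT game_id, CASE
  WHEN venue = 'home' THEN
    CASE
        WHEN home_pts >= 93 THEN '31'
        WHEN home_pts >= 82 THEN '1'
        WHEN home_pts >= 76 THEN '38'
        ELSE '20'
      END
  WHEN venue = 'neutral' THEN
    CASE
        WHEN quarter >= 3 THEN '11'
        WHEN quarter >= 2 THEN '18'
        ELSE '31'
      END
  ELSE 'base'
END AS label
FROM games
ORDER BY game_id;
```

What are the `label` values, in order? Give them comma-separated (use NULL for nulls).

game_id=9: venue='home' → inner[home_pts >= 82] → 1
game_id=10: venue='neutral' → inner[quarter >= 3] → 11
game_id=11: venue='away' → outer ELSE → base
game_id=12: venue='neutral' → inner[quarter >= 2] → 18
game_id=13: venue='home' → inner[home_pts >= 93] → 31
game_id=14: venue='home' → inner[ELSE] → 20
game_id=15: venue='neutral' → inner[quarter >= 2] → 18
game_id=16: venue='neutral' → inner[quarter >= 3] → 11
game_id=17: venue='neutral' → inner[quarter >= 2] → 18
game_id=18: venue='home' → inner[home_pts >= 93] → 31
game_id=19: venue='home' → inner[ELSE] → 20
game_id=20: venue='home' → inner[home_pts >= 82] → 1
game_id=21: venue='home' → inner[home_pts >= 93] → 31
game_id=22: venue='home' → inner[home_pts >= 82] → 1

1, 11, base, 18, 31, 20, 18, 11, 18, 31, 20, 1, 31, 1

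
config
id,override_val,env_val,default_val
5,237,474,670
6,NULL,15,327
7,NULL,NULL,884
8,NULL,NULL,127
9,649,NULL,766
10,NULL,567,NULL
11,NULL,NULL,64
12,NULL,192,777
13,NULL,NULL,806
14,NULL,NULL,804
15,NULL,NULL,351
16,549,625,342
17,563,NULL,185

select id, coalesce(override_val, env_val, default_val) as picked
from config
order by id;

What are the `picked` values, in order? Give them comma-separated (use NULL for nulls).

id=5: override_val=237 → 237
id=6: override_val=NULL, env_val=15 → 15
id=7: override_val=NULL, env_val=NULL, default_val=884 → 884
id=8: override_val=NULL, env_val=NULL, default_val=127 → 127
id=9: override_val=649 → 649
id=10: override_val=NULL, env_val=567 → 567
id=11: override_val=NULL, env_val=NULL, default_val=64 → 64
id=12: override_val=NULL, env_val=192 → 192
id=13: override_val=NULL, env_val=NULL, default_val=806 → 806
id=14: override_val=NULL, env_val=NULL, default_val=804 → 804
id=15: override_val=NULL, env_val=NULL, default_val=351 → 351
id=16: override_val=549 → 549
id=17: override_val=563 → 563

237, 15, 884, 127, 649, 567, 64, 192, 806, 804, 351, 549, 563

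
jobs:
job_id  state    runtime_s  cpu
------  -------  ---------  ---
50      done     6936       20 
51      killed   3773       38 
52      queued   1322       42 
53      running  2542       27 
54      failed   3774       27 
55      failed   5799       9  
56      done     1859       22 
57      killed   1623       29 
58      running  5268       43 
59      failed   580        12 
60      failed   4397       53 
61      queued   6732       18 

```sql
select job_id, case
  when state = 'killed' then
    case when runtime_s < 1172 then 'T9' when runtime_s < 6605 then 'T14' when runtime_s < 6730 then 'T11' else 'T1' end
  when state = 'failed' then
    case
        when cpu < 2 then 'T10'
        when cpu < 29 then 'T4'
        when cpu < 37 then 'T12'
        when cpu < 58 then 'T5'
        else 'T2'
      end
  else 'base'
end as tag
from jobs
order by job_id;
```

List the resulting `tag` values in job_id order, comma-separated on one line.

job_id=50: state='done' → outer ELSE → base
job_id=51: state='killed' → inner[runtime_s < 6605] → T14
job_id=52: state='queued' → outer ELSE → base
job_id=53: state='running' → outer ELSE → base
job_id=54: state='failed' → inner[cpu < 29] → T4
job_id=55: state='failed' → inner[cpu < 29] → T4
job_id=56: state='done' → outer ELSE → base
job_id=57: state='killed' → inner[runtime_s < 6605] → T14
job_id=58: state='running' → outer ELSE → base
job_id=59: state='failed' → inner[cpu < 29] → T4
job_id=60: state='failed' → inner[cpu < 58] → T5
job_id=61: state='queued' → outer ELSE → base

base, T14, base, base, T4, T4, base, T14, base, T4, T5, base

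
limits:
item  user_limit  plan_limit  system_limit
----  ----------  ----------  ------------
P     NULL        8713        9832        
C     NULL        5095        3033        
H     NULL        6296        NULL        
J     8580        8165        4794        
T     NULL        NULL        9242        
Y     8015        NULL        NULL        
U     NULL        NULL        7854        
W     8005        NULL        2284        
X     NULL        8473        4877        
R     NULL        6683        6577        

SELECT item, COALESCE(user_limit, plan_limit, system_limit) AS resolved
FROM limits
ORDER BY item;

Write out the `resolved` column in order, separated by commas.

item=C: user_limit=NULL, plan_limit=5095 → 5095
item=H: user_limit=NULL, plan_limit=6296 → 6296
item=J: user_limit=8580 → 8580
item=P: user_limit=NULL, plan_limit=8713 → 8713
item=R: user_limit=NULL, plan_limit=6683 → 6683
item=T: user_limit=NULL, plan_limit=NULL, system_limit=9242 → 9242
item=U: user_limit=NULL, plan_limit=NULL, system_limit=7854 → 7854
item=W: user_limit=8005 → 8005
item=X: user_limit=NULL, plan_limit=8473 → 8473
item=Y: user_limit=8015 → 8015

5095, 6296, 8580, 8713, 6683, 9242, 7854, 8005, 8473, 8015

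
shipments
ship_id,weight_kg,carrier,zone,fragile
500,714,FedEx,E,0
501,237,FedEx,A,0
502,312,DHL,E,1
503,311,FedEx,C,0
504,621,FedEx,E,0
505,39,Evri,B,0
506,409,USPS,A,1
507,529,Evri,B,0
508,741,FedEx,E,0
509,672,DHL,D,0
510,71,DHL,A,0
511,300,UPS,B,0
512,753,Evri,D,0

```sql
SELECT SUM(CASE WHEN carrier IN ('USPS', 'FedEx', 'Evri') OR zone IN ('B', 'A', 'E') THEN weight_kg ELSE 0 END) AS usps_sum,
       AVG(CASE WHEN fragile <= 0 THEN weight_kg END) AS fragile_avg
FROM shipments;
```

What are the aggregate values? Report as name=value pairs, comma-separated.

[usps_sum: carrier IN ('USPS', 'FedEx', 'Evri') OR zone IN ('B', 'A', 'E')]
ship_id=500: ✓ → 714
ship_id=501: ✓ → 237
ship_id=502: ✓ → 312
ship_id=503: ✓ → 311
ship_id=504: ✓ → 621
ship_id=505: ✓ → 39
ship_id=506: ✓ → 409
ship_id=507: ✓ → 529
ship_id=508: ✓ → 741
ship_id=509: ✗
ship_id=510: ✓ → 71
ship_id=511: ✓ → 300
ship_id=512: ✓ → 753
usps_sum = 714 + 237 + 312 + 311 + 621 + 39 + 409 + 529 + 741 + 71 + 300 + 753 = 5037
—
[fragile_avg: fragile <= 0]
ship_id=500: ✓ → 714
ship_id=501: ✓ → 237
ship_id=502: ✗
ship_id=503: ✓ → 311
ship_id=504: ✓ → 621
ship_id=505: ✓ → 39
ship_id=506: ✗
ship_id=507: ✓ → 529
ship_id=508: ✓ → 741
ship_id=509: ✓ → 672
ship_id=510: ✓ → 71
ship_id=511: ✓ → 300
ship_id=512: ✓ → 753
fragile_avg = (714 + 237 + 311 + 621 + 39 + 529 + 741 + 672 + 71 + 300 + 753) / 11 = 453.4545454545

usps_sum=5037, fragile_avg=453.4545454545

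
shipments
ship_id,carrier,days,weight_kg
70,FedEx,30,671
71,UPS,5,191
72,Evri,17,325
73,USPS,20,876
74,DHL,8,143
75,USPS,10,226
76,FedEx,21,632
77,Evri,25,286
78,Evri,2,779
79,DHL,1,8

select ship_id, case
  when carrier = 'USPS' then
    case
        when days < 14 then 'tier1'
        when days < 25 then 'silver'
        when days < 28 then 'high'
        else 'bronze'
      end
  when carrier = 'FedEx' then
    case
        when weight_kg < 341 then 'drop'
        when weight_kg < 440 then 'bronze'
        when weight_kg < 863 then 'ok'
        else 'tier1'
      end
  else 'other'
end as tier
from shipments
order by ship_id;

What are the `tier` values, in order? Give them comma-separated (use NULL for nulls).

ship_id=70: carrier='FedEx' → inner[weight_kg < 863] → ok
ship_id=71: carrier='UPS' → outer ELSE → other
ship_id=72: carrier='Evri' → outer ELSE → other
ship_id=73: carrier='USPS' → inner[days < 25] → silver
ship_id=74: carrier='DHL' → outer ELSE → other
ship_id=75: carrier='USPS' → inner[days < 14] → tier1
ship_id=76: carrier='FedEx' → inner[weight_kg < 863] → ok
ship_id=77: carrier='Evri' → outer ELSE → other
ship_id=78: carrier='Evri' → outer ELSE → other
ship_id=79: carrier='DHL' → outer ELSE → other

ok, other, other, silver, other, tier1, ok, other, other, other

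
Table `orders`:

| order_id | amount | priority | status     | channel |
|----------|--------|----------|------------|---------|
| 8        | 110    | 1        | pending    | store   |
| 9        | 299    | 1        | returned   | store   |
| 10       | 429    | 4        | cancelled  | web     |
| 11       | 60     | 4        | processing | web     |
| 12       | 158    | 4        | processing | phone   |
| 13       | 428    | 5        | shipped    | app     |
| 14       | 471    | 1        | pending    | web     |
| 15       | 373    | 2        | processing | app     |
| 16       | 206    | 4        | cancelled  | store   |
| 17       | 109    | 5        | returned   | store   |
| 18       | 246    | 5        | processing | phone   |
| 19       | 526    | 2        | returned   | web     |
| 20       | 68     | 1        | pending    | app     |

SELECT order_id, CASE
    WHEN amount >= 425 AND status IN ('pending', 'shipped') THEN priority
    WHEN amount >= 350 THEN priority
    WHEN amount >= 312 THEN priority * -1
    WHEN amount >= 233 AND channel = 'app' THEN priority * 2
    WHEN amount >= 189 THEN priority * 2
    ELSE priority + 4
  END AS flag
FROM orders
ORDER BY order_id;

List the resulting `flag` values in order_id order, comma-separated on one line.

5, 2, 4, 8, 8, 5, 1, 2, 8, 9, 10, 2, 5

order_id=8: ELSE → 5
order_id=9: amount >= 189 → 2
order_id=10: amount >= 350 → 4
order_id=11: ELSE → 8
order_id=12: ELSE → 8
order_id=13: amount >= 425 AND status IN ('pending', 'shipped') → 5
order_id=14: amount >= 425 AND status IN ('pending', 'shipped') → 1
order_id=15: amount >= 350 → 2
order_id=16: amount >= 189 → 8
order_id=17: ELSE → 9
order_id=18: amount >= 189 → 10
order_id=19: amount >= 350 → 2
order_id=20: ELSE → 5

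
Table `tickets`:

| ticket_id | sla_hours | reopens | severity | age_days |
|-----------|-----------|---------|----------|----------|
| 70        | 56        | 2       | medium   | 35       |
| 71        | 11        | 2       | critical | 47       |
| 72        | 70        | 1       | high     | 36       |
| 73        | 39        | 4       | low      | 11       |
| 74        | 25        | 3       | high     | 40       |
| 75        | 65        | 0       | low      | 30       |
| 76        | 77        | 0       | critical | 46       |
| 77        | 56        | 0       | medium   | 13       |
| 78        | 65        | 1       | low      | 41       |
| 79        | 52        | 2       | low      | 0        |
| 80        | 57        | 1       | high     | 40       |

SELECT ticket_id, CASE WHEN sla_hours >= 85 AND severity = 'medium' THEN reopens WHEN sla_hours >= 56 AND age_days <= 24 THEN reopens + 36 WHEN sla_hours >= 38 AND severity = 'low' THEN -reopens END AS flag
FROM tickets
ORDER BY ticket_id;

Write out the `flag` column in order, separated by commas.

ticket_id=70: (no match → NULL) → NULL
ticket_id=71: (no match → NULL) → NULL
ticket_id=72: (no match → NULL) → NULL
ticket_id=73: sla_hours >= 38 AND severity = 'low' → -4
ticket_id=74: (no match → NULL) → NULL
ticket_id=75: sla_hours >= 38 AND severity = 'low' → 0
ticket_id=76: (no match → NULL) → NULL
ticket_id=77: sla_hours >= 56 AND age_days <= 24 → 36
ticket_id=78: sla_hours >= 38 AND severity = 'low' → -1
ticket_id=79: sla_hours >= 38 AND severity = 'low' → -2
ticket_id=80: (no match → NULL) → NULL

NULL, NULL, NULL, -4, NULL, 0, NULL, 36, -1, -2, NULL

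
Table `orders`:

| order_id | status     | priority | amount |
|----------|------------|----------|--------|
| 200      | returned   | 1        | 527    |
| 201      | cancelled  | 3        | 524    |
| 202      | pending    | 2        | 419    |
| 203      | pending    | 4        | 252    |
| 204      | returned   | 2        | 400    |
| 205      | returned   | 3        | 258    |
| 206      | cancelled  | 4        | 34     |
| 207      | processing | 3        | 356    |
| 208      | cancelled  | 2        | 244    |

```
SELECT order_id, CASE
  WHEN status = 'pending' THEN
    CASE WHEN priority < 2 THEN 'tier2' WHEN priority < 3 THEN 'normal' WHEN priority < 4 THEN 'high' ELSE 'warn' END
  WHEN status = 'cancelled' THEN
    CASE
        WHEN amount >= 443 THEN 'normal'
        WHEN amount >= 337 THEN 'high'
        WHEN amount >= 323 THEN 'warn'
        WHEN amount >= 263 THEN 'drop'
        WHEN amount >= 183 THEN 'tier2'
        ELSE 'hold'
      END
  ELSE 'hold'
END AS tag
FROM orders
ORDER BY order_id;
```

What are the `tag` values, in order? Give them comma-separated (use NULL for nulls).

order_id=200: status='returned' → outer ELSE → hold
order_id=201: status='cancelled' → inner[amount >= 443] → normal
order_id=202: status='pending' → inner[priority < 3] → normal
order_id=203: status='pending' → inner[ELSE] → warn
order_id=204: status='returned' → outer ELSE → hold
order_id=205: status='returned' → outer ELSE → hold
order_id=206: status='cancelled' → inner[ELSE] → hold
order_id=207: status='processing' → outer ELSE → hold
order_id=208: status='cancelled' → inner[amount >= 183] → tier2

hold, normal, normal, warn, hold, hold, hold, hold, tier2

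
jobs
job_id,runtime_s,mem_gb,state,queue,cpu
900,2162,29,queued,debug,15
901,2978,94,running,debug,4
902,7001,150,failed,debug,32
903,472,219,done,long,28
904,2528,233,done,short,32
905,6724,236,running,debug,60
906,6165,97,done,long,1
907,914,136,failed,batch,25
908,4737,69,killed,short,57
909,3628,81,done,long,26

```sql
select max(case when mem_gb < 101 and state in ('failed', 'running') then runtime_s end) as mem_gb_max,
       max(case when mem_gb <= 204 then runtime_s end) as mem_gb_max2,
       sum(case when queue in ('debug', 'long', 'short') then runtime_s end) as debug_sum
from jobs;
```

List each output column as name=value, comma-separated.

[mem_gb_max: mem_gb < 101 and state in ('failed', 'running')]
job_id=900: ✗
job_id=901: ✓ → 2978
job_id=902: ✗
job_id=903: ✗
job_id=904: ✗
job_id=905: ✗
job_id=906: ✗
job_id=907: ✗
job_id=908: ✗
job_id=909: ✗
mem_gb_max = MAX(2978) = 2978
—
[mem_gb_max2: mem_gb <= 204]
job_id=900: ✓ → 2162
job_id=901: ✓ → 2978
job_id=902: ✓ → 7001
job_id=903: ✗
job_id=904: ✗
job_id=905: ✗
job_id=906: ✓ → 6165
job_id=907: ✓ → 914
job_id=908: ✓ → 4737
job_id=909: ✓ → 3628
mem_gb_max2 = MAX(2162, 2978, 7001, 6165, 914, 4737, 3628) = 7001
—
[debug_sum: queue in ('debug', 'long', 'short')]
job_id=900: ✓ → 2162
job_id=901: ✓ → 2978
job_id=902: ✓ → 7001
job_id=903: ✓ → 472
job_id=904: ✓ → 2528
job_id=905: ✓ → 6724
job_id=906: ✓ → 6165
job_id=907: ✗
job_id=908: ✓ → 4737
job_id=909: ✓ → 3628
debug_sum = 2162 + 2978 + 7001 + 472 + 2528 + 6724 + 6165 + 4737 + 3628 = 36395

mem_gb_max=2978, mem_gb_max2=7001, debug_sum=36395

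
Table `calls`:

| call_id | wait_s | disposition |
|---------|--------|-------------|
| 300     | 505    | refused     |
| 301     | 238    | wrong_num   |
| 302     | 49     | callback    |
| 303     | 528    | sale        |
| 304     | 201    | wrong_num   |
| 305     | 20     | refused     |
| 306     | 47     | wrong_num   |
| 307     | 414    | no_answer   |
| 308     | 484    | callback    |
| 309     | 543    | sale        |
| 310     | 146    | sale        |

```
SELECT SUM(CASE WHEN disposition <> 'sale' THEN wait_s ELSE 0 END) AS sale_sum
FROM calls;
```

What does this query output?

call_id=300: ✓ → 505
call_id=301: ✓ → 238
call_id=302: ✓ → 49
call_id=303: ✗
call_id=304: ✓ → 201
call_id=305: ✓ → 20
call_id=306: ✓ → 47
call_id=307: ✓ → 414
call_id=308: ✓ → 484
call_id=309: ✗
call_id=310: ✗
sale_sum = 505 + 238 + 49 + 201 + 20 + 47 + 414 + 484 = 1958

1958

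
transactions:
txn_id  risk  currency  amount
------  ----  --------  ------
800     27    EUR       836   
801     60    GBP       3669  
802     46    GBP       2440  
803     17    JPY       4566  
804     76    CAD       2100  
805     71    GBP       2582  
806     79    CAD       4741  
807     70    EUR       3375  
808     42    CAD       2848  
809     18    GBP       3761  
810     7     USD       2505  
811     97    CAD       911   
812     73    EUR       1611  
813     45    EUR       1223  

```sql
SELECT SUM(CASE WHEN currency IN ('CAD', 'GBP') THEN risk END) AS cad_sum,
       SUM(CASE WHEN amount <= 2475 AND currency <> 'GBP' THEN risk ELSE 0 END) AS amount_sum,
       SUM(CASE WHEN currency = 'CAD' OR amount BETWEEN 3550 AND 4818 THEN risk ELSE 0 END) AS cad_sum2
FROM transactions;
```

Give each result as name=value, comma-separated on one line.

[cad_sum: currency IN ('CAD', 'GBP')]
txn_id=800: ✗
txn_id=801: ✓ → 60
txn_id=802: ✓ → 46
txn_id=803: ✗
txn_id=804: ✓ → 76
txn_id=805: ✓ → 71
txn_id=806: ✓ → 79
txn_id=807: ✗
txn_id=808: ✓ → 42
txn_id=809: ✓ → 18
txn_id=810: ✗
txn_id=811: ✓ → 97
txn_id=812: ✗
txn_id=813: ✗
cad_sum = 60 + 46 + 76 + 71 + 79 + 42 + 18 + 97 = 489
—
[amount_sum: amount <= 2475 AND currency <> 'GBP']
txn_id=800: ✓ → 27
txn_id=801: ✗
txn_id=802: ✗
txn_id=803: ✗
txn_id=804: ✓ → 76
txn_id=805: ✗
txn_id=806: ✗
txn_id=807: ✗
txn_id=808: ✗
txn_id=809: ✗
txn_id=810: ✗
txn_id=811: ✓ → 97
txn_id=812: ✓ → 73
txn_id=813: ✓ → 45
amount_sum = 27 + 76 + 97 + 73 + 45 = 318
—
[cad_sum2: currency = 'CAD' OR amount BETWEEN 3550 AND 4818]
txn_id=800: ✗
txn_id=801: ✓ → 60
txn_id=802: ✗
txn_id=803: ✓ → 17
txn_id=804: ✓ → 76
txn_id=805: ✗
txn_id=806: ✓ → 79
txn_id=807: ✗
txn_id=808: ✓ → 42
txn_id=809: ✓ → 18
txn_id=810: ✗
txn_id=811: ✓ → 97
txn_id=812: ✗
txn_id=813: ✗
cad_sum2 = 60 + 17 + 76 + 79 + 42 + 18 + 97 = 389

cad_sum=489, amount_sum=318, cad_sum2=389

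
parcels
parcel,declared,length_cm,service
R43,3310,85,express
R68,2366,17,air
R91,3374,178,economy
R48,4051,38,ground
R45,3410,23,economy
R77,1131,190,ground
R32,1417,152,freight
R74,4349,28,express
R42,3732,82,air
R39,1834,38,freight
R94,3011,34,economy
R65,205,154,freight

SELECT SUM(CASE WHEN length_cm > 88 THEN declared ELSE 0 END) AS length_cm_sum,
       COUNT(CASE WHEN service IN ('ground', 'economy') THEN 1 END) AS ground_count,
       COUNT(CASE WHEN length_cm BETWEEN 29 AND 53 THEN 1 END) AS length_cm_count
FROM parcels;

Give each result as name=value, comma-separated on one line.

length_cm_sum=6127, ground_count=5, length_cm_count=3

[length_cm_sum: length_cm > 88]
parcel=R43: ✗
parcel=R68: ✗
parcel=R91: ✓ → 3374
parcel=R48: ✗
parcel=R45: ✗
parcel=R77: ✓ → 1131
parcel=R32: ✓ → 1417
parcel=R74: ✗
parcel=R42: ✗
parcel=R39: ✗
parcel=R94: ✗
parcel=R65: ✓ → 205
length_cm_sum = 3374 + 1131 + 1417 + 205 = 6127
—
[ground_count: service IN ('ground', 'economy')]
parcel=R43: ✗
parcel=R68: ✗
parcel=R91: ✓ → 1
parcel=R48: ✓ → 1
parcel=R45: ✓ → 1
parcel=R77: ✓ → 1
parcel=R32: ✗
parcel=R74: ✗
parcel=R42: ✗
parcel=R39: ✗
parcel=R94: ✓ → 1
parcel=R65: ✗
ground_count = COUNT(1, 1, 1, 1, 1) = 5
—
[length_cm_count: length_cm BETWEEN 29 AND 53]
parcel=R43: ✗
parcel=R68: ✗
parcel=R91: ✗
parcel=R48: ✓ → 1
parcel=R45: ✗
parcel=R77: ✗
parcel=R32: ✗
parcel=R74: ✗
parcel=R42: ✗
parcel=R39: ✓ → 1
parcel=R94: ✓ → 1
parcel=R65: ✗
length_cm_count = COUNT(1, 1, 1) = 3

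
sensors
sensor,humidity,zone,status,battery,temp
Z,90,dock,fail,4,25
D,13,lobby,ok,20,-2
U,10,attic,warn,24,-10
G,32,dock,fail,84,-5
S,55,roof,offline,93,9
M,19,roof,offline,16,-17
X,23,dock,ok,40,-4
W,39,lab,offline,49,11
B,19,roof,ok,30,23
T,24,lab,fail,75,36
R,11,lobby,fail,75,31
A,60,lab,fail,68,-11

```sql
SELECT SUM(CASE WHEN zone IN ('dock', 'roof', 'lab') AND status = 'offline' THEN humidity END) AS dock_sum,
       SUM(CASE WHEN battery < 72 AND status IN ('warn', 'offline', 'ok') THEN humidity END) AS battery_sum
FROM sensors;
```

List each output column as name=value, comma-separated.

[dock_sum: zone IN ('dock', 'roof', 'lab') AND status = 'offline']
sensor=Z: ✗
sensor=D: ✗
sensor=U: ✗
sensor=G: ✗
sensor=S: ✓ → 55
sensor=M: ✓ → 19
sensor=X: ✗
sensor=W: ✓ → 39
sensor=B: ✗
sensor=T: ✗
sensor=R: ✗
sensor=A: ✗
dock_sum = 55 + 19 + 39 = 113
—
[battery_sum: battery < 72 AND status IN ('warn', 'offline', 'ok')]
sensor=Z: ✗
sensor=D: ✓ → 13
sensor=U: ✓ → 10
sensor=G: ✗
sensor=S: ✗
sensor=M: ✓ → 19
sensor=X: ✓ → 23
sensor=W: ✓ → 39
sensor=B: ✓ → 19
sensor=T: ✗
sensor=R: ✗
sensor=A: ✗
battery_sum = 13 + 10 + 19 + 23 + 39 + 19 = 123

dock_sum=113, battery_sum=123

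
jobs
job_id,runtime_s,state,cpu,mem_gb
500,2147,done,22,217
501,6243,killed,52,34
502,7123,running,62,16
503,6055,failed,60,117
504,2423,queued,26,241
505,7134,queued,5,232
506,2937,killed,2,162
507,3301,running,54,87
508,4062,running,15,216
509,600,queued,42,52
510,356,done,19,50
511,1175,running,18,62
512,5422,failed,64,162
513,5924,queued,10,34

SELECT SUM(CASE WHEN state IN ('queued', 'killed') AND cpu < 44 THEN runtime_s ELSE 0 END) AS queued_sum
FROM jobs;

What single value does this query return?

19018

job_id=500: ✗
job_id=501: ✗
job_id=502: ✗
job_id=503: ✗
job_id=504: ✓ → 2423
job_id=505: ✓ → 7134
job_id=506: ✓ → 2937
job_id=507: ✗
job_id=508: ✗
job_id=509: ✓ → 600
job_id=510: ✗
job_id=511: ✗
job_id=512: ✗
job_id=513: ✓ → 5924
queued_sum = 2423 + 7134 + 2937 + 600 + 5924 = 19018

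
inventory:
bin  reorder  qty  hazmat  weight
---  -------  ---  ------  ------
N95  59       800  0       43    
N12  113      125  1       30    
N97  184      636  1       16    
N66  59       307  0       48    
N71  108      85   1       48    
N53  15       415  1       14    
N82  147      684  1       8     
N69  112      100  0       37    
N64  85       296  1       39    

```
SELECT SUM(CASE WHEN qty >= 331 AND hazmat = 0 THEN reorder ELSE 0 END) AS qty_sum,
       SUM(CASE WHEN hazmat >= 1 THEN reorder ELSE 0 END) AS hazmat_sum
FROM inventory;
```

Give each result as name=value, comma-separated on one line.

[qty_sum: qty >= 331 AND hazmat = 0]
bin=N95: ✓ → 59
bin=N12: ✗
bin=N97: ✗
bin=N66: ✗
bin=N71: ✗
bin=N53: ✗
bin=N82: ✗
bin=N69: ✗
bin=N64: ✗
qty_sum = 59
—
[hazmat_sum: hazmat >= 1]
bin=N95: ✗
bin=N12: ✓ → 113
bin=N97: ✓ → 184
bin=N66: ✗
bin=N71: ✓ → 108
bin=N53: ✓ → 15
bin=N82: ✓ → 147
bin=N69: ✗
bin=N64: ✓ → 85
hazmat_sum = 113 + 184 + 108 + 15 + 147 + 85 = 652

qty_sum=59, hazmat_sum=652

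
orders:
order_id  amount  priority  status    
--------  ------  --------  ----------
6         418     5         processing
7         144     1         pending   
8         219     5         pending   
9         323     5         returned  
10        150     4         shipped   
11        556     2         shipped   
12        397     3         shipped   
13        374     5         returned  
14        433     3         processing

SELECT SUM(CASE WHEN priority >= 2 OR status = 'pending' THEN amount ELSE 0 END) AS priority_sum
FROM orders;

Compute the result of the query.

3014

order_id=6: ✓ → 418
order_id=7: ✓ → 144
order_id=8: ✓ → 219
order_id=9: ✓ → 323
order_id=10: ✓ → 150
order_id=11: ✓ → 556
order_id=12: ✓ → 397
order_id=13: ✓ → 374
order_id=14: ✓ → 433
priority_sum = 418 + 144 + 219 + 323 + 150 + 556 + 397 + 374 + 433 = 3014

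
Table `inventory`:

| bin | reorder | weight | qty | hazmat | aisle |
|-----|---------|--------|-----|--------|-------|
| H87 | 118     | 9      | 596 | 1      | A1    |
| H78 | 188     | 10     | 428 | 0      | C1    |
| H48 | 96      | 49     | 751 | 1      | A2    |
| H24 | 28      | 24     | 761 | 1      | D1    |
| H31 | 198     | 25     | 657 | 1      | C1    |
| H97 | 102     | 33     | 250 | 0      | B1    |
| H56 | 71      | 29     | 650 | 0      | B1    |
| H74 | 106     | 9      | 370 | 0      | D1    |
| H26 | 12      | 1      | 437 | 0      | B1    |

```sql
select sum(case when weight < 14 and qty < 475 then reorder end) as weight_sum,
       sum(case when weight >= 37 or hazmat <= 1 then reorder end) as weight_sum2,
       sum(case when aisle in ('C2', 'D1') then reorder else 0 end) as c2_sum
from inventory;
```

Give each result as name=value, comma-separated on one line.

weight_sum=306, weight_sum2=919, c2_sum=134

[weight_sum: weight < 14 and qty < 475]
bin=H87: ✗
bin=H78: ✓ → 188
bin=H48: ✗
bin=H24: ✗
bin=H31: ✗
bin=H97: ✗
bin=H56: ✗
bin=H74: ✓ → 106
bin=H26: ✓ → 12
weight_sum = 188 + 106 + 12 = 306
—
[weight_sum2: weight >= 37 or hazmat <= 1]
bin=H87: ✓ → 118
bin=H78: ✓ → 188
bin=H48: ✓ → 96
bin=H24: ✓ → 28
bin=H31: ✓ → 198
bin=H97: ✓ → 102
bin=H56: ✓ → 71
bin=H74: ✓ → 106
bin=H26: ✓ → 12
weight_sum2 = 118 + 188 + 96 + 28 + 198 + 102 + 71 + 106 + 12 = 919
—
[c2_sum: aisle in ('C2', 'D1')]
bin=H87: ✗
bin=H78: ✗
bin=H48: ✗
bin=H24: ✓ → 28
bin=H31: ✗
bin=H97: ✗
bin=H56: ✗
bin=H74: ✓ → 106
bin=H26: ✗
c2_sum = 28 + 106 = 134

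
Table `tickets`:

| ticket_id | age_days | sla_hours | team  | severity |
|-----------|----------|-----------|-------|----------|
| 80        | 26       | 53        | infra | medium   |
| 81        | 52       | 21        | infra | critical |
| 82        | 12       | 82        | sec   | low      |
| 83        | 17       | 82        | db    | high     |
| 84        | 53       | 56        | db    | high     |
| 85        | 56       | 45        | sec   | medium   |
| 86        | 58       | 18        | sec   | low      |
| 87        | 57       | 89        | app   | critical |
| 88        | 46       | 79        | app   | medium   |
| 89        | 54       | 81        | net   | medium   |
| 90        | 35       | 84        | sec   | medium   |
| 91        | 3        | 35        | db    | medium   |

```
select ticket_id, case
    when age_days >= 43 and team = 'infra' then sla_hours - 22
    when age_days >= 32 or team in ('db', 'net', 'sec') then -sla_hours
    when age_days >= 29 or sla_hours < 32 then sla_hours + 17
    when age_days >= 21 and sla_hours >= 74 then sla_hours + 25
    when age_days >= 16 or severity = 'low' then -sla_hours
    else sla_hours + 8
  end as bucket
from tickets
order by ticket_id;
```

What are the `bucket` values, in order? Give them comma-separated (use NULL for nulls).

-53, -1, -82, -82, -56, -45, -18, -89, -79, -81, -84, -35

ticket_id=80: age_days >= 16 or severity = 'low' → -53
ticket_id=81: age_days >= 43 and team = 'infra' → -1
ticket_id=82: age_days >= 32 or team in ('db', 'net', 'sec') → -82
ticket_id=83: age_days >= 32 or team in ('db', 'net', 'sec') → -82
ticket_id=84: age_days >= 32 or team in ('db', 'net', 'sec') → -56
ticket_id=85: age_days >= 32 or team in ('db', 'net', 'sec') → -45
ticket_id=86: age_days >= 32 or team in ('db', 'net', 'sec') → -18
ticket_id=87: age_days >= 32 or team in ('db', 'net', 'sec') → -89
ticket_id=88: age_days >= 32 or team in ('db', 'net', 'sec') → -79
ticket_id=89: age_days >= 32 or team in ('db', 'net', 'sec') → -81
ticket_id=90: age_days >= 32 or team in ('db', 'net', 'sec') → -84
ticket_id=91: age_days >= 32 or team in ('db', 'net', 'sec') → -35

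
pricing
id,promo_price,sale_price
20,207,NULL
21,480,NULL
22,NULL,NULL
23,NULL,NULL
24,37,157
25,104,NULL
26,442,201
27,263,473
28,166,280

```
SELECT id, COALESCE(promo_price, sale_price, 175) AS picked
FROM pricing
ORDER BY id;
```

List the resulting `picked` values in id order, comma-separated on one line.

id=20: promo_price=207 → 207
id=21: promo_price=480 → 480
id=22: promo_price=NULL, sale_price=NULL, → literal 175 → 175
id=23: promo_price=NULL, sale_price=NULL, → literal 175 → 175
id=24: promo_price=37 → 37
id=25: promo_price=104 → 104
id=26: promo_price=442 → 442
id=27: promo_price=263 → 263
id=28: promo_price=166 → 166

207, 480, 175, 175, 37, 104, 442, 263, 166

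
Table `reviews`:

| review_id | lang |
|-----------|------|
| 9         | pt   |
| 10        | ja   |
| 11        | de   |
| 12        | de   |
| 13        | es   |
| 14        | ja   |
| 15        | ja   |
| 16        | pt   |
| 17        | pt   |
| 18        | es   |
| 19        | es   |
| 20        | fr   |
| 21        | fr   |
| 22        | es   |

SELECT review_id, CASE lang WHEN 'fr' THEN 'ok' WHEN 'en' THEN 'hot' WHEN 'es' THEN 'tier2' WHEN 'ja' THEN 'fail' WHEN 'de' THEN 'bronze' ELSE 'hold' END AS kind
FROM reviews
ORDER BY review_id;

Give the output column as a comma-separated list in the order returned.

hold, fail, bronze, bronze, tier2, fail, fail, hold, hold, tier2, tier2, ok, ok, tier2

review_id=9: ELSE → hold
review_id=10: lang='ja' → fail
review_id=11: lang='de' → bronze
review_id=12: lang='de' → bronze
review_id=13: lang='es' → tier2
review_id=14: lang='ja' → fail
review_id=15: lang='ja' → fail
review_id=16: ELSE → hold
review_id=17: ELSE → hold
review_id=18: lang='es' → tier2
review_id=19: lang='es' → tier2
review_id=20: lang='fr' → ok
review_id=21: lang='fr' → ok
review_id=22: lang='es' → tier2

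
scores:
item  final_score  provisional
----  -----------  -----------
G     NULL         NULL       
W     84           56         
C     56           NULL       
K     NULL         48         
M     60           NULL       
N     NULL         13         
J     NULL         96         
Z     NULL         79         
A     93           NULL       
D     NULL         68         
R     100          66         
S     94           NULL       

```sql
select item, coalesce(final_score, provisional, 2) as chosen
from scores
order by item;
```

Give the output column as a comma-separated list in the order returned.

item=A: final_score=93 → 93
item=C: final_score=56 → 56
item=D: final_score=NULL, provisional=68 → 68
item=G: final_score=NULL, provisional=NULL, → literal 2 → 2
item=J: final_score=NULL, provisional=96 → 96
item=K: final_score=NULL, provisional=48 → 48
item=M: final_score=60 → 60
item=N: final_score=NULL, provisional=13 → 13
item=R: final_score=100 → 100
item=S: final_score=94 → 94
item=W: final_score=84 → 84
item=Z: final_score=NULL, provisional=79 → 79

93, 56, 68, 2, 96, 48, 60, 13, 100, 94, 84, 79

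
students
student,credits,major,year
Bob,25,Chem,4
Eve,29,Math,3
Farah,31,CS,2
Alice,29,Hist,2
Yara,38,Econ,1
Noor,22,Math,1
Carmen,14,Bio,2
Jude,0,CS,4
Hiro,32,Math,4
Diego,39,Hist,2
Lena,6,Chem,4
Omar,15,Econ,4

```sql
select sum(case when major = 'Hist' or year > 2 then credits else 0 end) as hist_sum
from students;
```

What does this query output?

student=Bob: ✓ → 25
student=Eve: ✓ → 29
student=Farah: ✗
student=Alice: ✓ → 29
student=Yara: ✗
student=Noor: ✗
student=Carmen: ✗
student=Jude: ✓ → 0
student=Hiro: ✓ → 32
student=Diego: ✓ → 39
student=Lena: ✓ → 6
student=Omar: ✓ → 15
hist_sum = 25 + 29 + 29 + 32 + 39 + 6 + 15 = 175

175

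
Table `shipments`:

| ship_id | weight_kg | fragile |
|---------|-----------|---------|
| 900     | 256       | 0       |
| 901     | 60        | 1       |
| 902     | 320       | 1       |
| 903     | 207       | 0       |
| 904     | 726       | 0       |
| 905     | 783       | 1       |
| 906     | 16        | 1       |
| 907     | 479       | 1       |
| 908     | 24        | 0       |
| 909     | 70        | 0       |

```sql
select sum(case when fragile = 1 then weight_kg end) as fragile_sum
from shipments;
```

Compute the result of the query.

1658

ship_id=900: ✗
ship_id=901: ✓ → 60
ship_id=902: ✓ → 320
ship_id=903: ✗
ship_id=904: ✗
ship_id=905: ✓ → 783
ship_id=906: ✓ → 16
ship_id=907: ✓ → 479
ship_id=908: ✗
ship_id=909: ✗
fragile_sum = 60 + 320 + 783 + 16 + 479 = 1658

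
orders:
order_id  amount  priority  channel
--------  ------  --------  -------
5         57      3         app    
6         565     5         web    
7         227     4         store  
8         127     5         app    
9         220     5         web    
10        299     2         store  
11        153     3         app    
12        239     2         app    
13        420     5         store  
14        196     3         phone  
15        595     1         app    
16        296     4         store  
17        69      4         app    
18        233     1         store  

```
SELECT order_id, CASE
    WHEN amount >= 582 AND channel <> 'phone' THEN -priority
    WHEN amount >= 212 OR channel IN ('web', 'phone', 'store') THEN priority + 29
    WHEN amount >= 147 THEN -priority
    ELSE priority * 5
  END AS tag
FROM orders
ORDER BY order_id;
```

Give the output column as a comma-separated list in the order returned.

order_id=5: ELSE → 15
order_id=6: amount >= 212 OR channel IN ('web', 'phone', 'store') → 34
order_id=7: amount >= 212 OR channel IN ('web', 'phone', 'store') → 33
order_id=8: ELSE → 25
order_id=9: amount >= 212 OR channel IN ('web', 'phone', 'store') → 34
order_id=10: amount >= 212 OR channel IN ('web', 'phone', 'store') → 31
order_id=11: amount >= 147 → -3
order_id=12: amount >= 212 OR channel IN ('web', 'phone', 'store') → 31
order_id=13: amount >= 212 OR channel IN ('web', 'phone', 'store') → 34
order_id=14: amount >= 212 OR channel IN ('web', 'phone', 'store') → 32
order_id=15: amount >= 582 AND channel <> 'phone' → -1
order_id=16: amount >= 212 OR channel IN ('web', 'phone', 'store') → 33
order_id=17: ELSE → 20
order_id=18: amount >= 212 OR channel IN ('web', 'phone', 'store') → 30

15, 34, 33, 25, 34, 31, -3, 31, 34, 32, -1, 33, 20, 30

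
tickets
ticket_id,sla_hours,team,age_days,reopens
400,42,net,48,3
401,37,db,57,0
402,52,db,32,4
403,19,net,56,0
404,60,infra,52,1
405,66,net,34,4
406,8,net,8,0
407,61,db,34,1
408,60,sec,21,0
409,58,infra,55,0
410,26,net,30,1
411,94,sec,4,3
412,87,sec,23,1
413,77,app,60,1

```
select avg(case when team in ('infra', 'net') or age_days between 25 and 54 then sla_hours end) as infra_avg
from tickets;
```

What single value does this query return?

ticket_id=400: ✓ → 42
ticket_id=401: ✗
ticket_id=402: ✓ → 52
ticket_id=403: ✓ → 19
ticket_id=404: ✓ → 60
ticket_id=405: ✓ → 66
ticket_id=406: ✓ → 8
ticket_id=407: ✓ → 61
ticket_id=408: ✗
ticket_id=409: ✓ → 58
ticket_id=410: ✓ → 26
ticket_id=411: ✗
ticket_id=412: ✗
ticket_id=413: ✗
infra_avg = (42 + 52 + 19 + 60 + 66 + 8 + 61 + 58 + 26) / 9 = 43.5555555556

43.5555555556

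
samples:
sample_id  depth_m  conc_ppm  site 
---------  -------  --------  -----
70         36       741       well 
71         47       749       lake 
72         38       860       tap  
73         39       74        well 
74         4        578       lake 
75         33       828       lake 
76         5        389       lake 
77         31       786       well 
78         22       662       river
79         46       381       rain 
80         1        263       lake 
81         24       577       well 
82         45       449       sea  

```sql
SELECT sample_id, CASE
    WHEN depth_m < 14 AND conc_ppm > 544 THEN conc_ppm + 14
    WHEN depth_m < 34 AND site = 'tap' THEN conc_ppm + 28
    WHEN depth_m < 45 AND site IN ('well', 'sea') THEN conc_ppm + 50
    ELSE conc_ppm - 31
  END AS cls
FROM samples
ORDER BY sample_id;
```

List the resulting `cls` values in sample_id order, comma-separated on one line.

791, 718, 829, 124, 592, 797, 358, 836, 631, 350, 232, 627, 418

sample_id=70: depth_m < 45 AND site IN ('well', 'sea') → 791
sample_id=71: ELSE → 718
sample_id=72: ELSE → 829
sample_id=73: depth_m < 45 AND site IN ('well', 'sea') → 124
sample_id=74: depth_m < 14 AND conc_ppm > 544 → 592
sample_id=75: ELSE → 797
sample_id=76: ELSE → 358
sample_id=77: depth_m < 45 AND site IN ('well', 'sea') → 836
sample_id=78: ELSE → 631
sample_id=79: ELSE → 350
sample_id=80: ELSE → 232
sample_id=81: depth_m < 45 AND site IN ('well', 'sea') → 627
sample_id=82: ELSE → 418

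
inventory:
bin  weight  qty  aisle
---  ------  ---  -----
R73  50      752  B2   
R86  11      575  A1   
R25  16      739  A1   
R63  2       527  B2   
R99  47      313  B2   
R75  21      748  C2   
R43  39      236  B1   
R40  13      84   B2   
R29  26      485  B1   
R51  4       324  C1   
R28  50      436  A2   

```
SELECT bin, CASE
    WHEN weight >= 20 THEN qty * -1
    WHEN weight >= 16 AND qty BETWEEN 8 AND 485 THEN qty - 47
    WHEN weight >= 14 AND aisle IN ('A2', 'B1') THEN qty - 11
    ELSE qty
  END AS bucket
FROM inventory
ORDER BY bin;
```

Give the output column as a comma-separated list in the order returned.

739, -436, -485, 84, -236, 324, 527, -752, -748, 575, -313

bin=R25: ELSE → 739
bin=R28: weight >= 20 → -436
bin=R29: weight >= 20 → -485
bin=R40: ELSE → 84
bin=R43: weight >= 20 → -236
bin=R51: ELSE → 324
bin=R63: ELSE → 527
bin=R73: weight >= 20 → -752
bin=R75: weight >= 20 → -748
bin=R86: ELSE → 575
bin=R99: weight >= 20 → -313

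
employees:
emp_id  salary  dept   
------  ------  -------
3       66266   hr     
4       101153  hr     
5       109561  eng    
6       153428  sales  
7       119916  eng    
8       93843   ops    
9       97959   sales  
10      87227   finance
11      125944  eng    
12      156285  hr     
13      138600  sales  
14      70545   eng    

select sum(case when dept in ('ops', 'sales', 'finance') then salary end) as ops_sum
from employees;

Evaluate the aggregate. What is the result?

emp_id=3: ✗
emp_id=4: ✗
emp_id=5: ✗
emp_id=6: ✓ → 153428
emp_id=7: ✗
emp_id=8: ✓ → 93843
emp_id=9: ✓ → 97959
emp_id=10: ✓ → 87227
emp_id=11: ✗
emp_id=12: ✗
emp_id=13: ✓ → 138600
emp_id=14: ✗
ops_sum = 153428 + 93843 + 97959 + 87227 + 138600 = 571057

571057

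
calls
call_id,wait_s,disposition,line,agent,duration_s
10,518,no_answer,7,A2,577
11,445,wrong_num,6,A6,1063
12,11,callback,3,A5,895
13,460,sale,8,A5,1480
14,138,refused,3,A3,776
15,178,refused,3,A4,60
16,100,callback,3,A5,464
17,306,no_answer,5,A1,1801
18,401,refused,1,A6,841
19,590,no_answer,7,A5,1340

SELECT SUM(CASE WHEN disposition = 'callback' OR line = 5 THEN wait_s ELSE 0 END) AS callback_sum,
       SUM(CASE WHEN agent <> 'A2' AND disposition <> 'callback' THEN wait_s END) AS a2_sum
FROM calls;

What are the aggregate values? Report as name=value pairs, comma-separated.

callback_sum=417, a2_sum=2518

[callback_sum: disposition = 'callback' OR line = 5]
call_id=10: ✗
call_id=11: ✗
call_id=12: ✓ → 11
call_id=13: ✗
call_id=14: ✗
call_id=15: ✗
call_id=16: ✓ → 100
call_id=17: ✓ → 306
call_id=18: ✗
call_id=19: ✗
callback_sum = 11 + 100 + 306 = 417
—
[a2_sum: agent <> 'A2' AND disposition <> 'callback']
call_id=10: ✗
call_id=11: ✓ → 445
call_id=12: ✗
call_id=13: ✓ → 460
call_id=14: ✓ → 138
call_id=15: ✓ → 178
call_id=16: ✗
call_id=17: ✓ → 306
call_id=18: ✓ → 401
call_id=19: ✓ → 590
a2_sum = 445 + 460 + 138 + 178 + 306 + 401 + 590 = 2518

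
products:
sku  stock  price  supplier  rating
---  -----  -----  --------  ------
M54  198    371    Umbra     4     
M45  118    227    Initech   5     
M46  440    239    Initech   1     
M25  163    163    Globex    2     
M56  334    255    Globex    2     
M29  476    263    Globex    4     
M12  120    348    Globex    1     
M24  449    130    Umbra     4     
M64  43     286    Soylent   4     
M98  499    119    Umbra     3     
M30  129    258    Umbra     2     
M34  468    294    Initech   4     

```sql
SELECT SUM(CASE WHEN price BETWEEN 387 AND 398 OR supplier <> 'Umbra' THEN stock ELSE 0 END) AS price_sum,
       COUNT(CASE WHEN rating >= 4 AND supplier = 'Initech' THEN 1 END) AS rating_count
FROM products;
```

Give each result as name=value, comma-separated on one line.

[price_sum: price BETWEEN 387 AND 398 OR supplier <> 'Umbra']
sku=M54: ✗
sku=M45: ✓ → 118
sku=M46: ✓ → 440
sku=M25: ✓ → 163
sku=M56: ✓ → 334
sku=M29: ✓ → 476
sku=M12: ✓ → 120
sku=M24: ✗
sku=M64: ✓ → 43
sku=M98: ✗
sku=M30: ✗
sku=M34: ✓ → 468
price_sum = 118 + 440 + 163 + 334 + 476 + 120 + 43 + 468 = 2162
—
[rating_count: rating >= 4 AND supplier = 'Initech']
sku=M54: ✗
sku=M45: ✓ → 1
sku=M46: ✗
sku=M25: ✗
sku=M56: ✗
sku=M29: ✗
sku=M12: ✗
sku=M24: ✗
sku=M64: ✗
sku=M98: ✗
sku=M30: ✗
sku=M34: ✓ → 1
rating_count = COUNT(1, 1) = 2

price_sum=2162, rating_count=2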